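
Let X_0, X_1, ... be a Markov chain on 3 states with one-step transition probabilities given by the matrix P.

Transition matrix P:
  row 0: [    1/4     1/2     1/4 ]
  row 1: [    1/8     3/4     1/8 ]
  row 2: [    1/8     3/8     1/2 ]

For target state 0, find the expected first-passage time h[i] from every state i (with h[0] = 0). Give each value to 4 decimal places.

First-step conditioning: h[0] = 0; for i ≠ 0, h[i] = 1 + Σ_k P[i][k]·h[k].
  h[1] = 1 + 3/4·h[1] + 1/8·h[2]
  h[2] = 1 + 3/8·h[1] + 1/2·h[2]
Solving the 2×2 linear system over states ≠ 0 gives exactly h = [0, 8, 8] (h[0] = 0 is the target).

h = [0.0000, 8.0000, 8.0000]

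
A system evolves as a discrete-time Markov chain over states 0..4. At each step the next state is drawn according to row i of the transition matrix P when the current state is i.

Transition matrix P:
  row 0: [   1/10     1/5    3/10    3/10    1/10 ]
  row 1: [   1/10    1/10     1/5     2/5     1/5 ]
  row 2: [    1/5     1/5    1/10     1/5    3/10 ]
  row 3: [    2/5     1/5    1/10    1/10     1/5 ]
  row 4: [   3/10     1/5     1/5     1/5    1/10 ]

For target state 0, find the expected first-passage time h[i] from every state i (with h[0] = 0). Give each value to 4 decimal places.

First-step conditioning: h[0] = 0; for i ≠ 0, h[i] = 1 + Σ_k P[i][k]·h[k].
  h[1] = 1 + 1/10·h[1] + 1/5·h[2] + 2/5·h[3] + 1/5·h[4]
  h[2] = 1 + 1/5·h[1] + 1/10·h[2] + 1/5·h[3] + 3/10·h[4]
  h[3] = 1 + 1/5·h[1] + 1/10·h[2] + 1/10·h[3] + 1/5·h[4]
  h[4] = 1 + 1/5·h[1] + 1/5·h[2] + 1/5·h[3] + 1/10·h[4]
Solving the 4×4 linear system over states ≠ 0 gives exactly h = [0, 15490/3579, 4840/1193, 11990/3579, 13310/3579] (h[0] = 0 is the target).

h = [0.0000, 4.3280, 4.0570, 3.3501, 3.7189]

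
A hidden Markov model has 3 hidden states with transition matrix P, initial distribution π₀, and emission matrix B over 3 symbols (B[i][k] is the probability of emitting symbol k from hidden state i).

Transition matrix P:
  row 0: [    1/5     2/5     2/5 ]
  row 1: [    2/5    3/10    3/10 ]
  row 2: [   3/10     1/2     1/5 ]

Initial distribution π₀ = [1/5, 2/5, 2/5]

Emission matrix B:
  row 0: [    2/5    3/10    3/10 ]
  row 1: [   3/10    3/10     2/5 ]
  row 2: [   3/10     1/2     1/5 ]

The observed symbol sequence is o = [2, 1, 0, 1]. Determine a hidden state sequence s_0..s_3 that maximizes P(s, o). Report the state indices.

path = [1, 2, 0, 2]

t=0: δ = [6.000e-02, 1.600e-01, 8.000e-02]  (obs o_0=2)
t=1: δ = [1.920e-02, 1.440e-02, 2.400e-02]  ψ = [1, 1, 1]  (obs o_1=1)
t=2: δ = [2.880e-03, 3.600e-03, 2.304e-03]  ψ = [2, 2, 0]  (obs o_2=0)
t=3: δ = [4.320e-04, 3.456e-04, 5.760e-04]  ψ = [1, 0, 0]  (obs o_3=1)
backtrack: best end state = 2; path = [1, 2, 0, 2]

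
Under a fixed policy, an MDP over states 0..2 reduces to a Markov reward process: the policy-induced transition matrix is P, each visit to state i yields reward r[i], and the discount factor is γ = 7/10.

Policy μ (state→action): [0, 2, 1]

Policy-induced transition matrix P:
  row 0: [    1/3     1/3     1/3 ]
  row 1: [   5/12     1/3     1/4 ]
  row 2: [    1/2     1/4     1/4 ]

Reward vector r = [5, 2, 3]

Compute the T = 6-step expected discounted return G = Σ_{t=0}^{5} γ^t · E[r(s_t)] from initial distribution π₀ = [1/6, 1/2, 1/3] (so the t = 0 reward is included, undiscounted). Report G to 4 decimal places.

G = 9.6663

t=0: π = [0.1667, 0.5000, 0.3333], E[r] = 2.8333, γ^t·E[r] = 2.833333, running G = 2.833333
t=1: π = [0.4306, 0.3056, 0.2639], E[r] = 3.5556, γ^t·E[r] = 2.488889, running G = 5.322222
t=2: π = [0.4028, 0.3113, 0.2859], E[r] = 3.4942, γ^t·E[r] = 1.712164, running G = 7.034387
t=3: π = [0.4069, 0.3095, 0.2836], E[r] = 3.5043, γ^t·E[r] = 1.201989, running G = 8.236375
t=4: π = [0.4064, 0.3097, 0.2839], E[r] = 3.5031, γ^t·E[r] = 0.841087, running G = 9.077462
t=5: π = [0.4065, 0.3097, 0.2839], E[r] = 3.5032, γ^t·E[r] = 0.588791, running G = 9.666253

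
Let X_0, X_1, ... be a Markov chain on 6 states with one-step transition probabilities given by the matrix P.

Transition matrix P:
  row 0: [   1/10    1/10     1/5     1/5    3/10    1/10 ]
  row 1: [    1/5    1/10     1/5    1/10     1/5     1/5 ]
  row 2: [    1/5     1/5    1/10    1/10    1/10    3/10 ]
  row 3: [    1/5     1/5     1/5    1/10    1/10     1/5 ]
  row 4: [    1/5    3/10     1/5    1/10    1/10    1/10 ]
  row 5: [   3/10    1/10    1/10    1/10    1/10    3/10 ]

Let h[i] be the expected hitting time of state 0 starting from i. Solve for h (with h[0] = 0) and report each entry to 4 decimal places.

h = [0.0000, 4.4947, 4.4452, 4.4901, 4.5400, 3.9957]

First-step conditioning: h[0] = 0; for i ≠ 0, h[i] = 1 + Σ_k P[i][k]·h[k].
  h[1] = 1 + 1/10·h[1] + 1/5·h[2] + 1/10·h[3] + 1/5·h[4] + 1/5·h[5]
  h[2] = 1 + 1/5·h[1] + 1/10·h[2] + 1/10·h[3] + 1/10·h[4] + 3/10·h[5]
  h[3] = 1 + 1/5·h[1] + 1/5·h[2] + 1/10·h[3] + 1/10·h[4] + 1/5·h[5]
  h[4] = 1 + 3/10·h[1] + 1/5·h[2] + 1/10·h[3] + 1/10·h[4] + 1/10·h[5]
  h[5] = 1 + 1/10·h[1] + 1/10·h[2] + 1/10·h[3] + 1/10·h[4] + 3/10·h[5]
Solving the 5×5 linear system over states ≠ 0 gives exactly h = [0, 109000/24251, 107800/24251, 108890/24251, 110100/24251, 96900/24251] (h[0] = 0 is the target).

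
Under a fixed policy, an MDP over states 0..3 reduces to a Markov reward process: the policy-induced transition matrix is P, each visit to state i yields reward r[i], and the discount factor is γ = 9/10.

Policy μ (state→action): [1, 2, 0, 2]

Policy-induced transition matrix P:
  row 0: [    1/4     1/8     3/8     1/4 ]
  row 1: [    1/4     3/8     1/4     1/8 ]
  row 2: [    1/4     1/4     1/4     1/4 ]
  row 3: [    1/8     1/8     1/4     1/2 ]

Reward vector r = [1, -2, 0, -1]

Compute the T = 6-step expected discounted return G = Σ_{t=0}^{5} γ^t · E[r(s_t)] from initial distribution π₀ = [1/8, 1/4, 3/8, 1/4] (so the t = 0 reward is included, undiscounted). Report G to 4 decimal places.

t=0: π = [0.1250, 0.2500, 0.3750, 0.2500], E[r] = -0.6250, γ^t·E[r] = -0.625000, running G = -0.625000
t=1: π = [0.2188, 0.2344, 0.2656, 0.2813], E[r] = -0.5313, γ^t·E[r] = -0.478125, running G = -1.103125
t=2: π = [0.2148, 0.2168, 0.2773, 0.2910], E[r] = -0.5098, γ^t·E[r] = -0.412910, running G = -1.516035
t=3: π = [0.2136, 0.2139, 0.2769, 0.2957], E[r] = -0.5098, γ^t·E[r] = -0.371619, running G = -1.887654
t=4: π = [0.2130, 0.2131, 0.2767, 0.2972], E[r] = -0.5103, γ^t·E[r] = -0.334798, running G = -2.222452
t=5: π = [0.2129, 0.2129, 0.2766, 0.2977], E[r] = -0.5105, γ^t·E[r] = -0.301458, running G = -2.523909

G = -2.5239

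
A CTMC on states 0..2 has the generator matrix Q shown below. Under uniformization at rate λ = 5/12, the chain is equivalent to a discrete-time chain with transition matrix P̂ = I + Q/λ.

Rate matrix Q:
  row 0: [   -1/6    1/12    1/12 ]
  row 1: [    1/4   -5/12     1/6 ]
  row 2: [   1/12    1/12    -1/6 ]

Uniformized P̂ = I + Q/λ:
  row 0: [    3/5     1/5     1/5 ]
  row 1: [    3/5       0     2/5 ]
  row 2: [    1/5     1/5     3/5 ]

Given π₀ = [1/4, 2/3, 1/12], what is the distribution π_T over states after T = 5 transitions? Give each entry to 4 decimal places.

π = [0.4460, 0.1665, 0.3875]

t=0: π = [0.2500, 0.6667, 0.0833]
t=1: π = [0.5667, 0.0667, 0.3667]
t=2: π = [0.4533, 0.1867, 0.3600]
t=3: π = [0.4560, 0.1627, 0.3813]
t=4: π = [0.4475, 0.1675, 0.3851]
t=5: π = [0.4460, 0.1665, 0.3875]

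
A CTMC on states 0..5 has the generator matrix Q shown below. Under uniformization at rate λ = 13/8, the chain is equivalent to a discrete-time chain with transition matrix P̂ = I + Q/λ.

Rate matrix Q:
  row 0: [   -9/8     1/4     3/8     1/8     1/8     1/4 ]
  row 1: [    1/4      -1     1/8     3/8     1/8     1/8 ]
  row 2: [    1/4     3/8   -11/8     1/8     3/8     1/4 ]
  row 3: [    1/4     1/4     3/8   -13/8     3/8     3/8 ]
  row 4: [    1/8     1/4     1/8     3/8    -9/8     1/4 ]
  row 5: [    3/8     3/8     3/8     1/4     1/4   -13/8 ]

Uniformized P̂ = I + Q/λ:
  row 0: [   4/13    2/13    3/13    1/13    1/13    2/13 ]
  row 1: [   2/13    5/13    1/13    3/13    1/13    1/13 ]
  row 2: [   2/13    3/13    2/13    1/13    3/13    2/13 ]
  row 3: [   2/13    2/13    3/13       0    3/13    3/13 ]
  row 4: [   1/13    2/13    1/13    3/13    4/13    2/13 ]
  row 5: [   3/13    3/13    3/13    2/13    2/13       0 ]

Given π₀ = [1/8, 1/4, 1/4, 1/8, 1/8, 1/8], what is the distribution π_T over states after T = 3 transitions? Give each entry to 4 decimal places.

t=0: π = [0.1250, 0.2500, 0.2500, 0.1250, 0.1250, 0.1250]
t=1: π = [0.1731, 0.2404, 0.1538, 0.1346, 0.1731, 0.1250]
t=2: π = [0.1768, 0.2308, 0.1553, 0.1398, 0.1709, 0.1265]
t=3: π = [0.1776, 0.2288, 0.1570, 0.1377, 0.1715, 0.1274]

π = [0.1776, 0.2288, 0.1570, 0.1377, 0.1715, 0.1274]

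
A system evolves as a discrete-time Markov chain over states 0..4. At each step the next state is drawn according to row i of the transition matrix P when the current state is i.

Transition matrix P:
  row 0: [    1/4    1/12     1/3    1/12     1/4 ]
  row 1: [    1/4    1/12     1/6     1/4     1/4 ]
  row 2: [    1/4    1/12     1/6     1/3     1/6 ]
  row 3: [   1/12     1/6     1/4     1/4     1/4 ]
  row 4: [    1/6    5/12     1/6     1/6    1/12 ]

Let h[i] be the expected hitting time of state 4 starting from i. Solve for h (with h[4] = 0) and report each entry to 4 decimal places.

First-step conditioning: h[4] = 0; for i ≠ 4, h[i] = 1 + Σ_k P[i][k]·h[k].
  h[0] = 1 + 1/4·h[0] + 1/12·h[1] + 1/3·h[2] + 1/12·h[3]
  h[1] = 1 + 1/4·h[0] + 1/12·h[1] + 1/6·h[2] + 1/4·h[3]
  h[2] = 1 + 1/4·h[0] + 1/12·h[1] + 1/6·h[2] + 1/3·h[3]
  h[3] = 1 + 1/12·h[0] + 1/6·h[1] + 1/4·h[2] + 1/4·h[3]
Solving the 4×4 linear system over states ≠ 4 gives exactly h = [10164/2323, 10032/2323, 10872/2323, 10080/2323, 0] (h[4] = 0 is the target).

h = [4.3754, 4.3186, 4.6802, 4.3392, 0.0000]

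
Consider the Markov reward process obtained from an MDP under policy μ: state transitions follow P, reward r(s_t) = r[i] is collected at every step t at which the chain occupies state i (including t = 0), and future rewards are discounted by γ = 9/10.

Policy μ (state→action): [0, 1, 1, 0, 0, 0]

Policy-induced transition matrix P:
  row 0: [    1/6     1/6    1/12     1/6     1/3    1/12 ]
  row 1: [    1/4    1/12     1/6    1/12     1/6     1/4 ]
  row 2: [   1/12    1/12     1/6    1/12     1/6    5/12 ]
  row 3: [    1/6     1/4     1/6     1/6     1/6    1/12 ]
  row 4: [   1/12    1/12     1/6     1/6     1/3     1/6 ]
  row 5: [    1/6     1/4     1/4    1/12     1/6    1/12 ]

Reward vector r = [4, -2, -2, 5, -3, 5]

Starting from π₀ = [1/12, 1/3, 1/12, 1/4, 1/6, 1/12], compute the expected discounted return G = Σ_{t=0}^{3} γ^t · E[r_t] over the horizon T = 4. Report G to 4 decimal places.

t=0: π = [0.0833, 0.3333, 0.0833, 0.2500, 0.1667, 0.0833], E[r] = 0.6667, γ^t·E[r] = 0.666667, running G = 0.666667
t=1: π = [0.1736, 0.1458, 0.1667, 0.1250, 0.2083, 0.1806], E[r] = 0.9722, γ^t·E[r] = 0.875000, running G = 1.541667
t=2: π = [0.1476, 0.1487, 0.1672, 0.1256, 0.2303, 0.1806], E[r] = 0.7980, γ^t·E[r] = 0.646406, running G = 2.188073
t=3: π = [0.1459, 0.1467, 0.1694, 0.1253, 0.2296, 0.1831], E[r] = 0.8044, γ^t·E[r] = 0.586406, running G = 2.774479

G = 2.7745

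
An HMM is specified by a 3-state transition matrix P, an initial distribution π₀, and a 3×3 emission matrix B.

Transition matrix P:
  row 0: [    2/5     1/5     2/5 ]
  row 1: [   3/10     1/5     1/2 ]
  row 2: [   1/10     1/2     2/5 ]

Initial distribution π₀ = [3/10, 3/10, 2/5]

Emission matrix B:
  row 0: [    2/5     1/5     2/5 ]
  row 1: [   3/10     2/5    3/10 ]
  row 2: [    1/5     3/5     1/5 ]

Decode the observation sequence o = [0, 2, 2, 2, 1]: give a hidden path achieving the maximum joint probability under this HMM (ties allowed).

path = [0, 0, 0, 0, 2]

t=0: δ = [1.200e-01, 9.000e-02, 8.000e-02]  (obs o_0=0)
t=1: δ = [1.920e-02, 1.200e-02, 9.600e-03]  ψ = [0, 2, 0]  (obs o_1=2)
t=2: δ = [3.072e-03, 1.440e-03, 1.536e-03]  ψ = [0, 2, 0]  (obs o_2=2)
t=3: δ = [4.915e-04, 2.304e-04, 2.458e-04]  ψ = [0, 2, 0]  (obs o_3=2)
t=4: δ = [3.932e-05, 4.915e-05, 1.180e-04]  ψ = [0, 2, 0]  (obs o_4=1)
backtrack: best end state = 2; path = [0, 0, 0, 0, 2]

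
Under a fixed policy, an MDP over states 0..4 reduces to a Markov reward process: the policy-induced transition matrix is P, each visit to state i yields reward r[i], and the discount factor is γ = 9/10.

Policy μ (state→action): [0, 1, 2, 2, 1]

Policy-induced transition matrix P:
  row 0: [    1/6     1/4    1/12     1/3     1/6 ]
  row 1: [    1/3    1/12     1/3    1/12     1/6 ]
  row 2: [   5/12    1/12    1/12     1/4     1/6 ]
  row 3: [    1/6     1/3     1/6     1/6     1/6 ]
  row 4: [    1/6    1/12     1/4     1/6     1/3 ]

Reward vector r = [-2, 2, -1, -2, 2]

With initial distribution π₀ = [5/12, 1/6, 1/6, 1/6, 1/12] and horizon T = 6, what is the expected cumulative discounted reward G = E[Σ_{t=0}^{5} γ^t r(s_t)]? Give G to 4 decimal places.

G = -2.0338

t=0: π = [0.4167, 0.1667, 0.1667, 0.1667, 0.0833], E[r] = -0.8333, γ^t·E[r] = -0.833333, running G = -0.833333
t=1: π = [0.2361, 0.1944, 0.1528, 0.2361, 0.1806], E[r] = -0.3472, γ^t·E[r] = -0.312500, running G = -1.145833
t=2: π = [0.2373, 0.1817, 0.1817, 0.2025, 0.1968], E[r] = -0.3044, γ^t·E[r] = -0.246563, running G = -1.392396
t=3: π = [0.2424, 0.1735, 0.1784, 0.2062, 0.1995], E[r] = -0.3297, γ^t·E[r] = -0.240328, running G = -1.632724
t=4: π = [0.2402, 0.1753, 0.1771, 0.2075, 0.1999], E[r] = -0.3221, γ^t·E[r] = -0.211322, running G = -1.844046
t=5: π = [0.2402, 0.1752, 0.1778, 0.2069, 0.2000], E[r] = -0.3214, γ^t·E[r] = -0.189761, running G = -2.033808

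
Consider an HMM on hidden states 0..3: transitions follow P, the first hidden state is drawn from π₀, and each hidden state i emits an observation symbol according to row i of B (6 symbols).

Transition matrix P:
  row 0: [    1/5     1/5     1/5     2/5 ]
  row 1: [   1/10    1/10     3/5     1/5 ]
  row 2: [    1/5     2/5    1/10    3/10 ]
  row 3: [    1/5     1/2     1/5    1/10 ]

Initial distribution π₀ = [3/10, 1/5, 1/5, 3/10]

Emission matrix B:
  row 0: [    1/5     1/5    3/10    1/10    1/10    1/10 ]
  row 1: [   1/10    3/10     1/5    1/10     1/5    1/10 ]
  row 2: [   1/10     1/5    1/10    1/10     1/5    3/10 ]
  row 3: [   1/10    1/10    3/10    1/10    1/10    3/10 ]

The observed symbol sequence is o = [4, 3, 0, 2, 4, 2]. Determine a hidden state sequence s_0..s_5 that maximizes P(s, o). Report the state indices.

path = [2, 1, 2, 1, 2, 3]

t=0: δ = [3.000e-02, 4.000e-02, 4.000e-02, 3.000e-02]  (obs o_0=4)
t=1: δ = [8.000e-04, 1.600e-03, 2.400e-03, 1.200e-03]  ψ = [2, 2, 1, 0]  (obs o_1=3)
t=2: δ = [9.600e-05, 9.600e-05, 9.600e-05, 7.200e-05]  ψ = [2, 2, 1, 2]  (obs o_2=0)
t=3: δ = [5.760e-06, 7.680e-06, 5.760e-06, 1.152e-05]  ψ = [0, 2, 1, 0]  (obs o_3=2)
t=4: δ = [2.304e-07, 1.152e-06, 9.216e-07, 2.304e-07]  ψ = [3, 3, 1, 0]  (obs o_4=4)
t=5: δ = [5.530e-08, 7.373e-08, 6.912e-08, 8.294e-08]  ψ = [2, 2, 1, 2]  (obs o_5=2)
backtrack: best end state = 3; path = [2, 1, 2, 1, 2, 3]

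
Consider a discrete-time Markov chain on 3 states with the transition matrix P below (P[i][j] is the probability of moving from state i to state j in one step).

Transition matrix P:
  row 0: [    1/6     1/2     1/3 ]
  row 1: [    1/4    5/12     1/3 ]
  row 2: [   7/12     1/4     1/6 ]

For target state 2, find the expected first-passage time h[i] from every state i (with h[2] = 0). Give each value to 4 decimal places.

h = [3.0000, 3.0000, 0.0000]

First-step conditioning: h[2] = 0; for i ≠ 2, h[i] = 1 + Σ_k P[i][k]·h[k].
  h[0] = 1 + 1/6·h[0] + 1/2·h[1]
  h[1] = 1 + 1/4·h[0] + 5/12·h[1]
Solving the 2×2 linear system over states ≠ 2 gives exactly h = [3, 3, 0] (h[2] = 0 is the target).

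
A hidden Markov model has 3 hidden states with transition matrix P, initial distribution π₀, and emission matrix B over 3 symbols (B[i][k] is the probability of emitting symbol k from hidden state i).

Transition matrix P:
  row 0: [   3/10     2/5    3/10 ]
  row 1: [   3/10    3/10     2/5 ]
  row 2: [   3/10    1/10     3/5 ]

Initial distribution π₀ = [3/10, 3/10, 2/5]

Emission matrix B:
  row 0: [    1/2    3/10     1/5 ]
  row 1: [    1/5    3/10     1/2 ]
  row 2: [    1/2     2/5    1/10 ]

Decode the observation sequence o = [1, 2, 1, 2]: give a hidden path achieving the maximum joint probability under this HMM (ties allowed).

t=0: δ = [9.000e-02, 9.000e-02, 1.600e-01]  (obs o_0=1)
t=1: δ = [9.600e-03, 1.800e-02, 9.600e-03]  ψ = [2, 0, 2]  (obs o_1=2)
t=2: δ = [1.620e-03, 1.620e-03, 2.880e-03]  ψ = [1, 1, 1]  (obs o_2=1)
t=3: δ = [1.728e-04, 3.240e-04, 1.728e-04]  ψ = [2, 0, 2]  (obs o_3=2)
backtrack: best end state = 1; path = [0, 1, 0, 1]

path = [0, 1, 0, 1]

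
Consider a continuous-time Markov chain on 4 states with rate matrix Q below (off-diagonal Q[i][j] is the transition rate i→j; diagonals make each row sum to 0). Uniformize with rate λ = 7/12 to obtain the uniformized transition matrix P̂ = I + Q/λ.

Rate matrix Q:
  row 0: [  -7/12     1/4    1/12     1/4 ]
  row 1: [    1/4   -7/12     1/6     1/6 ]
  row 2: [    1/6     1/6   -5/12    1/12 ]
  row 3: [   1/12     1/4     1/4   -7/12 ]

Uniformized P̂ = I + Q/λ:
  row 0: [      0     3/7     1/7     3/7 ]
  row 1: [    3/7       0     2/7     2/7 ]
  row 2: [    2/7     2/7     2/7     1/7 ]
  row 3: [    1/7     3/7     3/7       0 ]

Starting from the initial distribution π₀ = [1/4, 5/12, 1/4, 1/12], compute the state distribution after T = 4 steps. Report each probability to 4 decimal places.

π = [0.2237, 0.2764, 0.2820, 0.2180]

t=0: π = [0.2500, 0.4167, 0.2500, 0.0833]
t=1: π = [0.2619, 0.2143, 0.2619, 0.2619]
t=2: π = [0.2041, 0.2993, 0.2857, 0.2109]
t=3: π = [0.2400, 0.2595, 0.2867, 0.2138]
t=4: π = [0.2237, 0.2764, 0.2820, 0.2180]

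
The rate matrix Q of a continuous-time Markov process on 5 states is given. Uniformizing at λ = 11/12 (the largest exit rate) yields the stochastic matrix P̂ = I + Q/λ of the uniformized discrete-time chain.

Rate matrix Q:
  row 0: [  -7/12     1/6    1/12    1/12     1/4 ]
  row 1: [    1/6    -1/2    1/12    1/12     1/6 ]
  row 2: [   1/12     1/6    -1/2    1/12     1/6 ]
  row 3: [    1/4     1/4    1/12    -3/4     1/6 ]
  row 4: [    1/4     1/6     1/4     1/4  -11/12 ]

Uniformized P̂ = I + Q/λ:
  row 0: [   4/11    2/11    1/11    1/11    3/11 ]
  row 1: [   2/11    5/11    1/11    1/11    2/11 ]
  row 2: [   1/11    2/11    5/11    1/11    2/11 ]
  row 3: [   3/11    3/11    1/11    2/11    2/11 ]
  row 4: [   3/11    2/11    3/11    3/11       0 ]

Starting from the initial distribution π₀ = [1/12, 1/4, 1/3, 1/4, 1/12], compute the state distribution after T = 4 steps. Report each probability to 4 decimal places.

t=0: π = [0.0833, 0.2500, 0.3333, 0.2500, 0.0833]
t=1: π = [0.1970, 0.2727, 0.2273, 0.1288, 0.1742]
t=2: π = [0.2245, 0.2679, 0.2052, 0.1343, 0.1680]
t=3: π = [0.2315, 0.2671, 0.1961, 0.1337, 0.1717]
t=4: π = [0.2338, 0.2668, 0.1934, 0.1343, 0.1716]

π = [0.2338, 0.2668, 0.1934, 0.1343, 0.1716]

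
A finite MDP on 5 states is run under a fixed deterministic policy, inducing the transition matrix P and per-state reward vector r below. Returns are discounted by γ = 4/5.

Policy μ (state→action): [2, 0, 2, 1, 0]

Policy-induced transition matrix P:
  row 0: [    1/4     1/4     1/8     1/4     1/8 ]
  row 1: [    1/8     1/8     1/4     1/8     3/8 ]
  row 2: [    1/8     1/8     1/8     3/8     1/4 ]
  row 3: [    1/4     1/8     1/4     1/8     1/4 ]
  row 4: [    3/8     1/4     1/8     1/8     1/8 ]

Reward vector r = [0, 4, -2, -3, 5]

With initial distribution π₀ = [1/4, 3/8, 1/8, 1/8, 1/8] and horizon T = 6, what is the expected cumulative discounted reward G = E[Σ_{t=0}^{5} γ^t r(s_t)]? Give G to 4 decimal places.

t=0: π = [0.2500, 0.3750, 0.1250, 0.1250, 0.1250], E[r] = 1.5000, γ^t·E[r] = 1.500000, running G = 1.500000
t=1: π = [0.2031, 0.1719, 0.1875, 0.1875, 0.2500], E[r] = 1.0000, γ^t·E[r] = 0.800000, running G = 2.300000
t=2: π = [0.2363, 0.1816, 0.1699, 0.1973, 0.2148], E[r] = 0.8691, γ^t·E[r] = 0.556250, running G = 2.856250
t=3: π = [0.2329, 0.1814, 0.1724, 0.1970, 0.2163], E[r] = 0.8713, γ^t·E[r] = 0.446125, running G = 3.302375
t=4: π = [0.2328, 0.1812, 0.1723, 0.1972, 0.2165], E[r] = 0.8710, γ^t·E[r] = 0.356763, running G = 3.659138
t=5: π = [0.2329, 0.1812, 0.1723, 0.1972, 0.2165], E[r] = 0.8709, γ^t·E[r] = 0.285386, running G = 3.944524

G = 3.9445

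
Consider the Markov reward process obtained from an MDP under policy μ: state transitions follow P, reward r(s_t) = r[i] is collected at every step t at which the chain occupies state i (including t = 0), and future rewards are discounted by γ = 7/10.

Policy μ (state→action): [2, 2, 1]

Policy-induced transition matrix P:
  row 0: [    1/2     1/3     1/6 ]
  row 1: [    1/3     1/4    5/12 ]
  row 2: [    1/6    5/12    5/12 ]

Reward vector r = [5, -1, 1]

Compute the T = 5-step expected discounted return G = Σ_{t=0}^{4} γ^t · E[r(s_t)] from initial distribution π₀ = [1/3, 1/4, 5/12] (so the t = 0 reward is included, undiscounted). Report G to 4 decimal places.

G = 4.7249

t=0: π = [0.3333, 0.2500, 0.4167], E[r] = 1.8333, γ^t·E[r] = 1.833333, running G = 1.833333
t=1: π = [0.3194, 0.3472, 0.3333], E[r] = 1.5833, γ^t·E[r] = 1.108333, running G = 2.941667
t=2: π = [0.3310, 0.3322, 0.3368], E[r] = 1.6597, γ^t·E[r] = 0.813264, running G = 3.754931
t=3: π = [0.3324, 0.3337, 0.3339], E[r] = 1.6620, γ^t·E[r] = 0.570079, running G = 4.325009
t=4: π = [0.3331, 0.3333, 0.3336], E[r] = 1.6656, γ^t·E[r] = 0.399912, running G = 4.724921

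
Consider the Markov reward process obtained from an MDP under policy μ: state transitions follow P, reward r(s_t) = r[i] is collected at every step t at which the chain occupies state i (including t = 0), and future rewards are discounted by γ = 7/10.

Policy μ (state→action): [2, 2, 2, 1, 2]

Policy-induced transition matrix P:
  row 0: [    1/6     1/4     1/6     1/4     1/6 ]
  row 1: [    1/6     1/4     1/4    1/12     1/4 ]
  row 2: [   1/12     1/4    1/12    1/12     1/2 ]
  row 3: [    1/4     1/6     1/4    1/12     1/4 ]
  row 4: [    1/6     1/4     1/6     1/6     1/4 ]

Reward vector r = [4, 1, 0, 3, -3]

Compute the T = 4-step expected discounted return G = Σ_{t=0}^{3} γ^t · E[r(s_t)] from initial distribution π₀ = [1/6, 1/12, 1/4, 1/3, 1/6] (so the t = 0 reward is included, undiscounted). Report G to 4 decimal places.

t=0: π = [0.1667, 0.0833, 0.2500, 0.3333, 0.1667], E[r] = 1.2500, γ^t·E[r] = 1.250000, running G = 1.250000
t=1: π = [0.1736, 0.2222, 0.1806, 0.1250, 0.2986], E[r] = 0.3958, γ^t·E[r] = 0.277083, running G = 1.527083
t=2: π = [0.1620, 0.2396, 0.1806, 0.1372, 0.2807], E[r] = 0.4572, γ^t·E[r] = 0.224016, running G = 1.751100
t=3: π = [0.1630, 0.2386, 0.1830, 0.1337, 0.2816], E[r] = 0.4470, γ^t·E[r] = 0.153338, running G = 1.904437

G = 1.9044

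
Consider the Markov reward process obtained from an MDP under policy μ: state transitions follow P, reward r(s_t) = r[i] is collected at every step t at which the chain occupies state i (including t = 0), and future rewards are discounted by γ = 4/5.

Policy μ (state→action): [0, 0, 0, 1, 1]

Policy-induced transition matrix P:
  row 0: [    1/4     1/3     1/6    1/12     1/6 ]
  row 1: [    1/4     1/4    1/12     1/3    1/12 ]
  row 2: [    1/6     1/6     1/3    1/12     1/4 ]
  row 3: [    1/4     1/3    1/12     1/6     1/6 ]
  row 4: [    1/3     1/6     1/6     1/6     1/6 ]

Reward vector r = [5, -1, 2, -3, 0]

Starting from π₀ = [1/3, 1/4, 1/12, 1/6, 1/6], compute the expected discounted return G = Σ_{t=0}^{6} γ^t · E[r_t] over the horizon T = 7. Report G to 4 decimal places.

t=0: π = [0.3333, 0.2500, 0.0833, 0.1667, 0.1667], E[r] = 1.0833, γ^t·E[r] = 1.083333, running G = 1.083333
t=1: π = [0.2569, 0.2708, 0.1458, 0.1736, 0.1528], E[r] = 0.7847, γ^t·E[r] = 0.627778, running G = 1.711111
t=2: π = [0.2506, 0.2610, 0.1539, 0.1782, 0.1563], E[r] = 0.7650, γ^t·E[r] = 0.489630, running G = 2.200741
t=3: π = [0.2502, 0.2599, 0.1557, 0.1765, 0.1577], E[r] = 0.7731, γ^t·E[r] = 0.395852, running G = 2.596593
t=4: π = [0.2502, 0.2594, 0.1563, 0.1762, 0.1580], E[r] = 0.7755, γ^t·E[r] = 0.317630, running G = 2.914222
t=5: π = [0.2501, 0.2593, 0.1564, 0.1760, 0.1581], E[r] = 0.7761, γ^t·E[r] = 0.254310, running G = 3.168532
t=6: π = [0.2501, 0.2593, 0.1565, 0.1760, 0.1581], E[r] = 0.7763, γ^t·E[r] = 0.203492, running G = 3.372024

G = 3.3720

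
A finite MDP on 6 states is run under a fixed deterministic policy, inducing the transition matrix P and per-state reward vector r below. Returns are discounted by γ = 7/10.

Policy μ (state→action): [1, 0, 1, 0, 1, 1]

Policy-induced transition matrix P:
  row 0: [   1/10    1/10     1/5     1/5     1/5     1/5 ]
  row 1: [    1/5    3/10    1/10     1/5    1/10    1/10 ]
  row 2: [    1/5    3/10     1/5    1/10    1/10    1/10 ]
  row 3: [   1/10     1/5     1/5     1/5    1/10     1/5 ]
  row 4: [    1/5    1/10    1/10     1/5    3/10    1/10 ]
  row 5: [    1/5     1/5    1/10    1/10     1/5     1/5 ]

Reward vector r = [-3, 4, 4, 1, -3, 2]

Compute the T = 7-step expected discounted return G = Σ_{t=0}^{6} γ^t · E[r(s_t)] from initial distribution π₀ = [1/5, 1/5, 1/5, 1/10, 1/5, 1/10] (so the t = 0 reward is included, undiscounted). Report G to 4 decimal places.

G = 2.4714

t=0: π = [0.2000, 0.2000, 0.2000, 0.1000, 0.2000, 0.1000], E[r] = 0.7000, γ^t·E[r] = 0.700000, running G = 0.700000
t=1: π = [0.1700, 0.2000, 0.1500, 0.1700, 0.1700, 0.1400], E[r] = 0.8300, γ^t·E[r] = 0.581000, running G = 1.281000
t=2: π = [0.1660, 0.2010, 0.1490, 0.1710, 0.1650, 0.1480], E[r] = 0.8740, γ^t·E[r] = 0.428260, running G = 1.709260
t=3: π = [0.1663, 0.2019, 0.1486, 0.1703, 0.1644, 0.1485], E[r] = 0.8772, γ^t·E[r] = 0.300880, running G = 2.010140
t=4: π = [0.1663, 0.2020, 0.1485, 0.1703, 0.1644, 0.1485], E[r] = 0.8772, γ^t·E[r] = 0.210618, running G = 2.220758
t=5: π = [0.1663, 0.2020, 0.1485, 0.1703, 0.1644, 0.1485], E[r] = 0.8772, γ^t·E[r] = 0.147435, running G = 2.368193
t=6: π = [0.1663, 0.2020, 0.1485, 0.1703, 0.1644, 0.1485], E[r] = 0.8772, γ^t·E[r] = 0.103205, running G = 2.471398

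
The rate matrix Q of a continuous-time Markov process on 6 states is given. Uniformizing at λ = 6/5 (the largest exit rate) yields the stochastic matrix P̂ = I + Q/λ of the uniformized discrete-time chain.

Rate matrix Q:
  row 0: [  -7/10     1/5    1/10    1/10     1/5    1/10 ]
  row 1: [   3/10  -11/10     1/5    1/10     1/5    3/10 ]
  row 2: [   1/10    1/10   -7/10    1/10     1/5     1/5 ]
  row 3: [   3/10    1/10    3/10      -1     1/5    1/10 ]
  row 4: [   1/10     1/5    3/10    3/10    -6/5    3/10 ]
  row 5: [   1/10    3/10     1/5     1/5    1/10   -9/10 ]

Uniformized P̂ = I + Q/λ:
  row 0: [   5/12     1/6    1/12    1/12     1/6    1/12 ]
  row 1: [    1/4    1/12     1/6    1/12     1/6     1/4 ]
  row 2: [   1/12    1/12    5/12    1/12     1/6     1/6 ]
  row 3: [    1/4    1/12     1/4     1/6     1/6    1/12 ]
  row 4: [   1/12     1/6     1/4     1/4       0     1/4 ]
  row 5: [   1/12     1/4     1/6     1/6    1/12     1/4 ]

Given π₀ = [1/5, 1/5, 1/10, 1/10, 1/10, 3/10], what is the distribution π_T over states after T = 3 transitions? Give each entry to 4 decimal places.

t=0: π = [0.2000, 0.2000, 0.1000, 0.1000, 0.1000, 0.3000]
t=1: π = [0.2000, 0.1583, 0.1917, 0.1333, 0.1250, 0.1917]
t=2: π = [0.1986, 0.1424, 0.2194, 0.1313, 0.1299, 0.1785]
t=3: π = [0.1951, 0.1405, 0.2267, 0.1308, 0.1302, 0.1767]

π = [0.1951, 0.1405, 0.2267, 0.1308, 0.1302, 0.1767]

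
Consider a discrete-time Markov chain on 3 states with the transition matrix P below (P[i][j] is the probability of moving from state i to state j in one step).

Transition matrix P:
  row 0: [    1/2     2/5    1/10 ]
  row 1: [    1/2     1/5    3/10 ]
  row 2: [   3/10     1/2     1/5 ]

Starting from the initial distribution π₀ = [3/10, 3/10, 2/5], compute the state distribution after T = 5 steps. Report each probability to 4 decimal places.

t=0: π = [0.3000, 0.3000, 0.4000]
t=1: π = [0.4200, 0.3800, 0.2000]
t=2: π = [0.4600, 0.3440, 0.1960]
t=3: π = [0.4608, 0.3508, 0.1884]
t=4: π = [0.4623, 0.3487, 0.1890]
t=5: π = [0.4622, 0.3492, 0.1886]

π = [0.4622, 0.3492, 0.1886]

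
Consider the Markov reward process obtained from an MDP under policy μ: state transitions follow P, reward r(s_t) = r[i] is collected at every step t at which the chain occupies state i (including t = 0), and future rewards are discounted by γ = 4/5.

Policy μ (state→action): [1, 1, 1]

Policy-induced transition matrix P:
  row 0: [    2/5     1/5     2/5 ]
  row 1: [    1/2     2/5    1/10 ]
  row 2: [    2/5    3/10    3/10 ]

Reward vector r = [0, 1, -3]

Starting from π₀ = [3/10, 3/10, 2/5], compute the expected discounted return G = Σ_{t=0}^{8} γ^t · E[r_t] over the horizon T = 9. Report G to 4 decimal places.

G = -2.7469

t=0: π = [0.3000, 0.3000, 0.4000], E[r] = -0.9000, γ^t·E[r] = -0.900000, running G = -0.900000
t=1: π = [0.4300, 0.3000, 0.2700], E[r] = -0.5100, γ^t·E[r] = -0.408000, running G = -1.308000
t=2: π = [0.4300, 0.2870, 0.2830], E[r] = -0.5620, γ^t·E[r] = -0.359680, running G = -1.667680
t=3: π = [0.4287, 0.2857, 0.2856], E[r] = -0.5711, γ^t·E[r] = -0.292403, running G = -1.960083
t=4: π = [0.4286, 0.2857, 0.2857], E[r] = -0.5715, γ^t·E[r] = -0.234082, running G = -2.194166
t=5: π = [0.4286, 0.2857, 0.2857], E[r] = -0.5714, γ^t·E[r] = -0.187249, running G = -2.381414
t=6: π = [0.4286, 0.2857, 0.2857], E[r] = -0.5714, γ^t·E[r] = -0.149797, running G = -2.531211
t=7: π = [0.4286, 0.2857, 0.2857], E[r] = -0.5714, γ^t·E[r] = -0.119837, running G = -2.651048
t=8: π = [0.4286, 0.2857, 0.2857], E[r] = -0.5714, γ^t·E[r] = -0.095870, running G = -2.746918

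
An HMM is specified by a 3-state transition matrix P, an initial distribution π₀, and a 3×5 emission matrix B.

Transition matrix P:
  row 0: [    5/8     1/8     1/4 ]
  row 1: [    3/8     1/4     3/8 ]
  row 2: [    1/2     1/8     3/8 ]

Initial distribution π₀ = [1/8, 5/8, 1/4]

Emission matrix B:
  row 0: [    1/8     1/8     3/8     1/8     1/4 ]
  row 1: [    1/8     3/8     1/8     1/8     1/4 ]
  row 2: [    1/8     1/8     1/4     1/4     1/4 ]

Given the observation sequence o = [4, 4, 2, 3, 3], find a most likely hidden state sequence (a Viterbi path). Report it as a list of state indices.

path = [1, 0, 0, 0, 0]

t=0: δ = [3.125e-02, 1.562e-01, 6.250e-02]  (obs o_0=4)
t=1: δ = [1.465e-02, 9.766e-03, 1.465e-02]  ψ = [1, 1, 1]  (obs o_1=4)
t=2: δ = [3.433e-03, 3.052e-04, 1.373e-03]  ψ = [0, 1, 2]  (obs o_2=2)
t=3: δ = [2.682e-04, 5.364e-05, 2.146e-04]  ψ = [0, 0, 0]  (obs o_3=3)
t=4: δ = [2.095e-05, 4.191e-06, 2.012e-05]  ψ = [0, 0, 2]  (obs o_4=3)
backtrack: best end state = 0; path = [1, 0, 0, 0, 0]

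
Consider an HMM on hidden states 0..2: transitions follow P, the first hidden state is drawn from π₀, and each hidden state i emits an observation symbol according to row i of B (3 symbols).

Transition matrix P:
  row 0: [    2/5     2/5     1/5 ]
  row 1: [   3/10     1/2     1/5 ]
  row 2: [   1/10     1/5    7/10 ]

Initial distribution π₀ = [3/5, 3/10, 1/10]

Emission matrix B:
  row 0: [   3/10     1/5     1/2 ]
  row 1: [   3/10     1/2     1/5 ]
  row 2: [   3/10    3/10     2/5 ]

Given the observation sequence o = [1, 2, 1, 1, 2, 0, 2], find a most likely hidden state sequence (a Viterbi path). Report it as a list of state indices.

t=0: δ = [1.200e-01, 1.500e-01, 3.000e-02]  (obs o_0=1)
t=1: δ = [2.400e-02, 1.500e-02, 1.200e-02]  ψ = [0, 1, 1]  (obs o_1=2)
t=2: δ = [1.920e-03, 4.800e-03, 2.520e-03]  ψ = [0, 0, 2]  (obs o_2=1)
t=3: δ = [2.880e-04, 1.200e-03, 5.292e-04]  ψ = [1, 1, 2]  (obs o_3=1)
t=4: δ = [1.800e-04, 1.200e-04, 1.482e-04]  ψ = [1, 1, 2]  (obs o_4=2)
t=5: δ = [2.160e-05, 2.160e-05, 3.112e-05]  ψ = [0, 0, 2]  (obs o_5=0)
t=6: δ = [4.320e-06, 2.160e-06, 8.713e-06]  ψ = [0, 1, 2]  (obs o_6=2)
backtrack: best end state = 2; path = [1, 2, 2, 2, 2, 2, 2]

path = [1, 2, 2, 2, 2, 2, 2]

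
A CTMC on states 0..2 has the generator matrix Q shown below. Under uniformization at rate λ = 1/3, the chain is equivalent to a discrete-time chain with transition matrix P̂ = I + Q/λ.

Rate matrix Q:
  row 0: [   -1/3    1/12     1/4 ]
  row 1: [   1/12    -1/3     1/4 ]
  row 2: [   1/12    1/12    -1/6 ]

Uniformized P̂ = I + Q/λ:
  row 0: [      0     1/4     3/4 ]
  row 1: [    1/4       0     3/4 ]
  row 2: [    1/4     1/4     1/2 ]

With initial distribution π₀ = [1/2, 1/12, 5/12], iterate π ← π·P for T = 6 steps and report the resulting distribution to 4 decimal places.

t=0: π = [0.5000, 0.0833, 0.4167]
t=1: π = [0.1250, 0.2292, 0.6458]
t=2: π = [0.2188, 0.1927, 0.5885]
t=3: π = [0.1953, 0.2018, 0.6029]
t=4: π = [0.2012, 0.1995, 0.5993]
t=5: π = [0.1997, 0.2001, 0.6002]
t=6: π = [0.2001, 0.2000, 0.6000]

π = [0.2001, 0.2000, 0.6000]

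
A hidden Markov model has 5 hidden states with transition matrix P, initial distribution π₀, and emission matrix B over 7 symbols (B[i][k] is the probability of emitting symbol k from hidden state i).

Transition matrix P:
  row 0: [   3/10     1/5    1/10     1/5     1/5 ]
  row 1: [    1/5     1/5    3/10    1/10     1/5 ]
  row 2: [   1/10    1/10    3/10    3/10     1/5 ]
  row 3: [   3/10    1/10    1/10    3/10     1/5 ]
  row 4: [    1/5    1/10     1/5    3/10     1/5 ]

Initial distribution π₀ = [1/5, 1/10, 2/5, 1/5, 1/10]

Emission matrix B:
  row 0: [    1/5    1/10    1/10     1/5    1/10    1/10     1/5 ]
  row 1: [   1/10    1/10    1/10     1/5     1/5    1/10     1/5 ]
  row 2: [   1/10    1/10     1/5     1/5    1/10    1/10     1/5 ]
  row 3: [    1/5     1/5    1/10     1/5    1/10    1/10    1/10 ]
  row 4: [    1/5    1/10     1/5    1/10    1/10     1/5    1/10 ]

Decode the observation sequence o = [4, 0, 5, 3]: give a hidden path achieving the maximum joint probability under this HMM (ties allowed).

t=0: δ = [2.000e-02, 2.000e-02, 4.000e-02, 2.000e-02, 1.000e-02]  (obs o_0=4)
t=1: δ = [1.200e-03, 4.000e-04, 1.200e-03, 2.400e-03, 1.600e-03]  ψ = [0, 0, 2, 2, 2]  (obs o_1=0)
t=2: δ = [7.200e-05, 2.400e-05, 3.600e-05, 7.200e-05, 9.600e-05]  ψ = [3, 0, 2, 3, 3]  (obs o_2=5)
t=3: δ = [4.320e-06, 2.880e-06, 3.840e-06, 5.760e-06, 1.920e-06]  ψ = [0, 0, 4, 4, 4]  (obs o_3=3)
backtrack: best end state = 3; path = [2, 3, 4, 3]

path = [2, 3, 4, 3]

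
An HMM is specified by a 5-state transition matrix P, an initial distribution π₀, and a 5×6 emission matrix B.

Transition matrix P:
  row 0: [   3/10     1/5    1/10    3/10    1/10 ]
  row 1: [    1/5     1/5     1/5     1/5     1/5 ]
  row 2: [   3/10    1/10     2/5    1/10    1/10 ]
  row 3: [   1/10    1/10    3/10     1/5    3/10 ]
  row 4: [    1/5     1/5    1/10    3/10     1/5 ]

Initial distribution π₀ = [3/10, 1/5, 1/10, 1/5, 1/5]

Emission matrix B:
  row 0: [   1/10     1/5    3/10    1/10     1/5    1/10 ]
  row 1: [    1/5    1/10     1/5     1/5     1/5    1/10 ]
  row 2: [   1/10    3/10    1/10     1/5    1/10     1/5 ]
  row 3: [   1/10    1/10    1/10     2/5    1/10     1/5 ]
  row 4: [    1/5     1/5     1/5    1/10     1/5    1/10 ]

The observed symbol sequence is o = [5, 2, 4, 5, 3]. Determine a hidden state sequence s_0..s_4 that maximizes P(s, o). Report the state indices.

path = [0, 0, 0, 3, 3]

t=0: δ = [3.000e-02, 2.000e-02, 2.000e-02, 4.000e-02, 2.000e-02]  (obs o_0=5)
t=1: δ = [2.700e-03, 1.200e-03, 1.200e-03, 9.000e-04, 2.400e-03]  ψ = [0, 0, 3, 0, 3]  (obs o_1=2)
t=2: δ = [1.620e-04, 1.080e-04, 4.800e-05, 8.100e-05, 9.600e-05]  ψ = [0, 0, 2, 0, 4]  (obs o_2=4)
t=3: δ = [4.860e-06, 3.240e-06, 4.860e-06, 9.720e-06, 2.430e-06]  ψ = [0, 0, 3, 0, 3]  (obs o_3=5)
t=4: δ = [1.458e-07, 1.944e-07, 5.832e-07, 7.776e-07, 2.916e-07]  ψ = [0, 0, 3, 3, 3]  (obs o_4=3)
backtrack: best end state = 3; path = [0, 0, 0, 3, 3]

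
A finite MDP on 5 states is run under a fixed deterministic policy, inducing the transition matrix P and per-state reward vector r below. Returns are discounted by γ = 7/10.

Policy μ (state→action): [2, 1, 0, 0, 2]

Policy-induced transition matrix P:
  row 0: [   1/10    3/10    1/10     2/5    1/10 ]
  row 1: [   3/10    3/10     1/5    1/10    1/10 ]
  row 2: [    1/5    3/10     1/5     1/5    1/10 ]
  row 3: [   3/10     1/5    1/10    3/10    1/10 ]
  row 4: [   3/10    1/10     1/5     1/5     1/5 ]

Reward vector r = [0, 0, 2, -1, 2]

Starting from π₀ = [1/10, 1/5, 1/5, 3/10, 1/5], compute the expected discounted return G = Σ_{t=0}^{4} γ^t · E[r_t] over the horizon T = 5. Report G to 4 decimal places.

t=0: π = [0.1000, 0.2000, 0.2000, 0.3000, 0.2000], E[r] = 0.5000, γ^t·E[r] = 0.500000, running G = 0.500000
t=1: π = [0.2600, 0.2300, 0.1600, 0.2300, 0.1200], E[r] = 0.3300, γ^t·E[r] = 0.231000, running G = 0.731000
t=2: π = [0.2320, 0.2530, 0.1510, 0.2520, 0.1120], E[r] = 0.2740, γ^t·E[r] = 0.134260, running G = 0.865260
t=3: π = [0.2385, 0.2524, 0.1516, 0.2463, 0.1112], E[r] = 0.2793, γ^t·E[r] = 0.095800, running G = 0.961060
t=4: π = [0.2371, 0.2531, 0.1515, 0.2471, 0.1111], E[r] = 0.2782, γ^t·E[r] = 0.066793, running G = 1.027853

G = 1.0279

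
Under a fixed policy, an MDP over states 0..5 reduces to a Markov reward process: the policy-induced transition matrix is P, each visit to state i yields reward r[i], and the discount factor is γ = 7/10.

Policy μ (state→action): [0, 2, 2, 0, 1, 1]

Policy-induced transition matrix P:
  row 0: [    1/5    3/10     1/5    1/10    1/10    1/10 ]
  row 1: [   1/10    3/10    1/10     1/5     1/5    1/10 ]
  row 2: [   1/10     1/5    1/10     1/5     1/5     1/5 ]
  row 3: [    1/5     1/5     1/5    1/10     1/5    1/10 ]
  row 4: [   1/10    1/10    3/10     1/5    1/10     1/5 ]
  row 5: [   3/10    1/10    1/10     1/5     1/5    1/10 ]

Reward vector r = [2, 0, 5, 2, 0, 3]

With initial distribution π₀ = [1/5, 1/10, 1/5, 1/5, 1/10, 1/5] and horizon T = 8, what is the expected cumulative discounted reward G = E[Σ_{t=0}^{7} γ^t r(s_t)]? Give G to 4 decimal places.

G = 6.4266

t=0: π = [0.2000, 0.1000, 0.2000, 0.2000, 0.1000, 0.2000], E[r] = 2.4000, γ^t·E[r] = 2.400000, running G = 2.400000
t=1: π = [0.1800, 0.2000, 0.1600, 0.1600, 0.1700, 0.1300], E[r] = 1.8700, γ^t·E[r] = 1.309000, running G = 3.709000
t=2: π = [0.1600, 0.2080, 0.1680, 0.1660, 0.1650, 0.1330], E[r] = 1.8910, γ^t·E[r] = 0.926590, running G = 4.635590
t=3: π = [0.1592, 0.2070, 0.1656, 0.1674, 0.1675, 0.1333], E[r] = 1.8811, γ^t·E[r] = 0.645217, running G = 5.280807
t=4: π = [0.1593, 0.2065, 0.1662, 0.1673, 0.1673, 0.1333], E[r] = 1.8841, γ^t·E[r] = 0.452360, running G = 5.733168
t=5: π = [0.1593, 0.2065, 0.1661, 0.1673, 0.1673, 0.1333], E[r] = 1.8840, γ^t·E[r] = 0.316649, running G = 6.049817
t=6: π = [0.1593, 0.2065, 0.1661, 0.1673, 0.1673, 0.1333], E[r] = 1.8840, γ^t·E[r] = 0.221656, running G = 6.271473
t=7: π = [0.1593, 0.2065, 0.1661, 0.1673, 0.1673, 0.1333], E[r] = 1.8840, γ^t·E[r] = 0.155159, running G = 6.426632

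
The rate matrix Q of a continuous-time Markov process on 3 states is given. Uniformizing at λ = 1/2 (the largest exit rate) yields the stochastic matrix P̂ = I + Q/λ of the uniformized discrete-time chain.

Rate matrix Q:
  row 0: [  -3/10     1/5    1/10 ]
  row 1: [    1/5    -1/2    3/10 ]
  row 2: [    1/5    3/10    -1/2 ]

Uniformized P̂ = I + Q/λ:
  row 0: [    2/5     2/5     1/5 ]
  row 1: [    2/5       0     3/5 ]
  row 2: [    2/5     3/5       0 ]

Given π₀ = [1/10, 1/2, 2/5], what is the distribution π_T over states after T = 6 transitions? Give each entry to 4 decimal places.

t=0: π = [0.1000, 0.5000, 0.4000]
t=1: π = [0.4000, 0.2800, 0.3200]
t=2: π = [0.4000, 0.3520, 0.2480]
t=3: π = [0.4000, 0.3088, 0.2912]
t=4: π = [0.4000, 0.3347, 0.2653]
t=5: π = [0.4000, 0.3192, 0.2808]
t=6: π = [0.4000, 0.3285, 0.2715]

π = [0.4000, 0.3285, 0.2715]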